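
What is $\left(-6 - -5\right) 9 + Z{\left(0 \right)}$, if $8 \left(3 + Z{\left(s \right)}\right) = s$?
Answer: $-12$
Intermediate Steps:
$Z{\left(s \right)} = -3 + \frac{s}{8}$
$\left(-6 - -5\right) 9 + Z{\left(0 \right)} = \left(-6 - -5\right) 9 + \left(-3 + \frac{1}{8} \cdot 0\right) = \left(-6 + 5\right) 9 + \left(-3 + 0\right) = \left(-1\right) 9 - 3 = -9 - 3 = -12$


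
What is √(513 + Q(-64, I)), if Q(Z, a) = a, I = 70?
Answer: √583 ≈ 24.145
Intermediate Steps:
√(513 + Q(-64, I)) = √(513 + 70) = √583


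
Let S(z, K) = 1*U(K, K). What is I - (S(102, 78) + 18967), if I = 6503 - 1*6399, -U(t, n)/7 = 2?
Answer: -18849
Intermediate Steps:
U(t, n) = -14 (U(t, n) = -7*2 = -14)
I = 104 (I = 6503 - 6399 = 104)
S(z, K) = -14 (S(z, K) = 1*(-14) = -14)
I - (S(102, 78) + 18967) = 104 - (-14 + 18967) = 104 - 1*18953 = 104 - 18953 = -18849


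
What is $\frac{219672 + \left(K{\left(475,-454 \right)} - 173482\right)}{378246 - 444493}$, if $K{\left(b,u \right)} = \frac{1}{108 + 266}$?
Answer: $- \frac{17275061}{24776378} \approx -0.69724$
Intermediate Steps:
$K{\left(b,u \right)} = \frac{1}{374}$
$\frac{219672 + \left(K{\left(475,-454 \right)} - 173482\right)}{378246 - 444493} = \frac{219672 + \left(\frac{1}{374} - 173482\right)}{378246 - 444493} = \frac{219672 + \left(\frac{1}{374} - 173482\right)}{-66247} = \left(219672 - \frac{64882267}{374}\right) \left(- \frac{1}{66247}\right) = \frac{17275061}{374} \left(- \frac{1}{66247}\right) = - \frac{17275061}{24776378}$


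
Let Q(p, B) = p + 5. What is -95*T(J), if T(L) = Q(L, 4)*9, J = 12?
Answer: -14535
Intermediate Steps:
Q(p, B) = 5 + p
T(L) = 45 + 9*L (T(L) = (5 + L)*9 = 45 + 9*L)
-95*T(J) = -95*(45 + 9*12) = -95*(45 + 108) = -95*153 = -14535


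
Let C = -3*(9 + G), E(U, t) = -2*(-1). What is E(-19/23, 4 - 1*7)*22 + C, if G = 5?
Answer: 2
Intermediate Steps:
E(U, t) = 2
C = -42 (C = -3*(9 + 5) = -3*14 = -42)
E(-19/23, 4 - 1*7)*22 + C = 2*22 - 42 = 44 - 42 = 2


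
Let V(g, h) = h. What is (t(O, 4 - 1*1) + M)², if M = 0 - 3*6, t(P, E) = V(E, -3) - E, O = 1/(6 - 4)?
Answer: 576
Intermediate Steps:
O = ½ (O = 1/2 = ½ ≈ 0.50000)
t(P, E) = -3 - E
M = -18 (M = 0 - 18 = -18)
(t(O, 4 - 1*1) + M)² = ((-3 - (4 - 1*1)) - 18)² = ((-3 - (4 - 1)) - 18)² = ((-3 - 1*3) - 18)² = ((-3 - 3) - 18)² = (-6 - 18)² = (-24)² = 576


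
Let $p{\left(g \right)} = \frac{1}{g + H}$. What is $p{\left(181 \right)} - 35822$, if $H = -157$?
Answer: $- \frac{859727}{24} \approx -35822.0$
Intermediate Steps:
$p{\left(g \right)} = \frac{1}{-157 + g}$ ($p{\left(g \right)} = \frac{1}{g - 157} = \frac{1}{-157 + g}$)
$p{\left(181 \right)} - 35822 = \frac{1}{-157 + 181} - 35822 = \frac{1}{24} - 35822 = - \frac{859727}{24}$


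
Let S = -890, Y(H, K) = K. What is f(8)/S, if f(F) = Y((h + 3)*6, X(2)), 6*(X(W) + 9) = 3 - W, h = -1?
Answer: 53/5340 ≈ 0.0099251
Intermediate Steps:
X(W) = -17/2 - W/6 (X(W) = -9 + (3 - W)/6 = -9 + (1/2 - W/6) = -17/2 - W/6)
f(F) = -53/6 (f(F) = -17/2 - 1/6*2 = -17/2 - 1/3 = -53/6)
f(8)/S = -53/6/(-890) = -53/6*(-1/890) = 53/5340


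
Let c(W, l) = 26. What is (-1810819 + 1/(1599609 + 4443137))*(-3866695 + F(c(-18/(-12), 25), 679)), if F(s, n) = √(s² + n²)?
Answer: 42310611205741554235/6042746 - 10942319268973*√461717/6042746 ≈ 7.0007e+12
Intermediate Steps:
F(s, n) = √(n² + s²)
(-1810819 + 1/(1599609 + 4443137))*(-3866695 + F(c(-18/(-12), 25), 679)) = (-1810819 + 1/(1599609 + 4443137))*(-3866695 + √(679² + 26²)) = (-1810819 + 1/6042746)*(-3866695 + √(461041 + 676)) = (-1810819 + 1/6042746)*(-3866695 + √461717) = -10942319268973*(-3866695 + √461717)/6042746 = 42310611205741554235/6042746 - 10942319268973*√461717/6042746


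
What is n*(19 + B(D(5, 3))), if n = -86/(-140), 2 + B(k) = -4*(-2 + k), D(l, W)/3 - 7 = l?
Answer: -731/10 ≈ -73.100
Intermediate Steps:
D(l, W) = 21 + 3*l
B(k) = 6 - 4*k (B(k) = -2 - 4*(-2 + k) = -2 + (8 - 4*k) = 6 - 4*k)
n = 43/70 (n = -86*(-1/140) = 43/70 ≈ 0.61429)
n*(19 + B(D(5, 3))) = 43*(19 + (6 - 4*(21 + 3*5)))/70 = 43*(19 + (6 - 4*(21 + 15)))/70 = 43*(19 + (6 - 4*36))/70 = 43*(19 + (6 - 144))/70 = 43*(19 - 138)/70 = (43/70)*(-119) = -731/10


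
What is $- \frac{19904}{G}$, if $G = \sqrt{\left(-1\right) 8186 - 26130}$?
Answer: $\frac{9952 i \sqrt{8579}}{8579} \approx 107.45 i$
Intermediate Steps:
$G = 2 i \sqrt{8579}$ ($G = \sqrt{-8186 - 26130} = \sqrt{-34316} = 2 i \sqrt{8579} \approx 185.25 i$)
$- \frac{19904}{G} = - \frac{19904}{2 i \sqrt{8579}} = - 19904 \left(- \frac{i \sqrt{8579}}{17158}\right) = \frac{9952 i \sqrt{8579}}{8579}$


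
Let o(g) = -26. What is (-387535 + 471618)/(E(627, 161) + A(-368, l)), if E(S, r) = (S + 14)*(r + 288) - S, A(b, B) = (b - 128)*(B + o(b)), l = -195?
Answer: 84083/396798 ≈ 0.21190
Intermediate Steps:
A(b, B) = (-128 + b)*(-26 + B) (A(b, B) = (b - 128)*(B - 26) = (-128 + b)*(-26 + B))
E(S, r) = -S + (14 + S)*(288 + r) (E(S, r) = (14 + S)*(288 + r) - S = -S + (14 + S)*(288 + r))
(-387535 + 471618)/(E(627, 161) + A(-368, l)) = (-387535 + 471618)/((4032 + 14*161 + 287*627 + 627*161) + (3328 - 128*(-195) - 26*(-368) - 195*(-368))) = 84083/((4032 + 2254 + 179949 + 100947) + (3328 + 24960 + 9568 + 71760)) = 84083/(287182 + 109616) = 84083/396798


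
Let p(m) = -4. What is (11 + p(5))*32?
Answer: 224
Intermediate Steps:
(11 + p(5))*32 = (11 - 4)*32 = 7*32 = 224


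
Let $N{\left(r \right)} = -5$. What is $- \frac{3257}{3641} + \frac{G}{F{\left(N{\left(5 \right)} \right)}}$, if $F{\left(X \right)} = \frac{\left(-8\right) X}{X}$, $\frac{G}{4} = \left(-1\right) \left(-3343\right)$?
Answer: $- \frac{12178377}{7282} \approx -1672.4$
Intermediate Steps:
$G = 13372$ ($G = 4 \left(\left(-1\right) \left(-3343\right)\right) = 4 \cdot 3343 = 13372$)
$F{\left(X \right)} = -8$
$- \frac{3257}{3641} + \frac{G}{F{\left(N{\left(5 \right)} \right)}} = - \frac{3257}{3641} + \frac{13372}{-8} = \left(-3257\right) \frac{1}{3641} + 13372 \left(- \frac{1}{8}\right) = - \frac{3257}{3641} - \frac{3343}{2} = - \frac{12178377}{7282}$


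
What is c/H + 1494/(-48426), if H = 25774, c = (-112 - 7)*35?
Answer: -817009/4245346 ≈ -0.19245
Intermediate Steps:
c = -4165 (c = -119*35 = -4165)
c/H + 1494/(-48426) = -4165/25774 + 1494/(-48426) = -4165*1/25774 + 1494*(-1/48426) = -85/526 - 249/8071 = -817009/4245346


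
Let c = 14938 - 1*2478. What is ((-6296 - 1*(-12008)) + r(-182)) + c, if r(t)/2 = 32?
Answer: 18236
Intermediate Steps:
r(t) = 64 (r(t) = 2*32 = 64)
c = 12460 (c = 14938 - 2478 = 12460)
((-6296 - 1*(-12008)) + r(-182)) + c = ((-6296 - 1*(-12008)) + 64) + 12460 = ((-6296 + 12008) + 64) + 12460 = (5712 + 64) + 12460 = 5776 + 12460 = 18236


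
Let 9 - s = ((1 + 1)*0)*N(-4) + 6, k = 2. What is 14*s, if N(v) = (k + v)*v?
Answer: 42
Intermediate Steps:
N(v) = v*(2 + v) (N(v) = (2 + v)*v = v*(2 + v))
s = 3 (s = 9 - (((1 + 1)*0)*(-4*(2 - 4)) + 6) = 9 - ((2*0)*(-4*(-2)) + 6) = 9 - (0*8 + 6) = 9 - (0 + 6) = 9 - 1*6 = 9 - 6 = 3)
14*s = 14*3 = 42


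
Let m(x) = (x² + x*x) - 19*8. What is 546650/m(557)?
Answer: 273325/310173 ≈ 0.88120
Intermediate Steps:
m(x) = -152 + 2*x² (m(x) = (x² + x²) - 152 = 2*x² - 152 = -152 + 2*x²)
546650/m(557) = 546650/(-152 + 2*557²) = 546650/(-152 + 2*310249) = 546650/(-152 + 620498) = 546650/620346 = 546650*(1/620346) = 273325/310173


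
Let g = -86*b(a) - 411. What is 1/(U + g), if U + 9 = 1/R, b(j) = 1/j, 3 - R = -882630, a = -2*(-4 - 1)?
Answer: -4413165/1891482514 ≈ -0.0023332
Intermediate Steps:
a = 10 (a = -2*(-5) = 10)
R = 882633 (R = 3 - 1*(-882630) = 3 + 882630 = 882633)
g = -2098/5 (g = -86/10 - 411 = -86*⅒ - 411 = -43/5 - 411 = -2098/5 ≈ -419.60)
U = -7943696/882633 (U = -9 + 1/882633 = -7943696/882633 ≈ -9.0000)
1/(U + g) = 1/(-7943696/882633 - 2098/5) = 1/(-1891482514/4413165) = -4413165/1891482514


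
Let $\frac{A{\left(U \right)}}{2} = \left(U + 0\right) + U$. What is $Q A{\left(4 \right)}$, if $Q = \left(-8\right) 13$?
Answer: $-1664$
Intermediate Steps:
$A{\left(U \right)} = 4 U$ ($A{\left(U \right)} = 2 \left(\left(U + 0\right) + U\right) = 2 \left(U + U\right) = 2 \cdot 2 U = 4 U$)
$Q = -104$
$Q A{\left(4 \right)} = - 104 \cdot 4 \cdot 4 = \left(-104\right) 16 = -1664$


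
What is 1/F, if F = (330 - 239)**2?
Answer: 1/8281 ≈ 0.00012076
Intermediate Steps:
F = 8281 (F = 91**2 = 8281)
1/F = 1/8281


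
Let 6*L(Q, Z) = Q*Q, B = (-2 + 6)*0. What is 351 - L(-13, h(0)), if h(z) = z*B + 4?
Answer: 1937/6 ≈ 322.83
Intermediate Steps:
B = 0 (B = 4*0 = 0)
h(z) = 4 (h(z) = z*0 + 4 = 0 + 4 = 4)
L(Q, Z) = Q²/6 (L(Q, Z) = (Q*Q)/6 = Q²/6)
351 - L(-13, h(0)) = 351 - (-13)²/6 = 351 - 169/6 = 1937/6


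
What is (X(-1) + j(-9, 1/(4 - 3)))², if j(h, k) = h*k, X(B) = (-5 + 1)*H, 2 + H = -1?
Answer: 9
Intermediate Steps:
H = -3 (H = -2 - 1 = -3)
X(B) = 12 (X(B) = (-5 + 1)*(-3) = -4*(-3) = 12)
(X(-1) + j(-9, 1/(4 - 3)))² = (12 - 9/(4 - 3))² = (12 - 9/1)² = (12 - 9*1)² = (12 - 9)² = 3² = 9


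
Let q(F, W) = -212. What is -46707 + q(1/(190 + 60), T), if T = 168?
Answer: -46919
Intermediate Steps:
-46707 + q(1/(190 + 60), T) = -46707 - 212 = -46919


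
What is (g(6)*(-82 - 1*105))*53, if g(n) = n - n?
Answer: 0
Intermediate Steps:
g(n) = 0
(g(6)*(-82 - 1*105))*53 = (0*(-82 - 1*105))*53 = (0*(-82 - 105))*53 = (0*(-187))*53 = 0*53 = 0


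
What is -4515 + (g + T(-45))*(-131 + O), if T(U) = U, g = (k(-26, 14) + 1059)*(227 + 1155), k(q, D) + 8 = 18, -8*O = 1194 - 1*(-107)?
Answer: -3470244357/8 ≈ -4.3378e+8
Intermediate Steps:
O = -1301/8 (O = -(1194 - 1*(-107))/8 = -(1194 + 107)/8 = -⅛*1301 = -1301/8 ≈ -162.63)
k(q, D) = 10 (k(q, D) = -8 + 18 = 10)
g = 1477358 (g = (10 + 1059)*(227 + 1155) = 1069*1382 = 1477358)
-4515 + (g + T(-45))*(-131 + O) = -4515 + (1477358 - 45)*(-131 - 1301/8) = -4515 + 1477313*(-2349/8) = -4515 - 3470208237/8 = -3470244357/8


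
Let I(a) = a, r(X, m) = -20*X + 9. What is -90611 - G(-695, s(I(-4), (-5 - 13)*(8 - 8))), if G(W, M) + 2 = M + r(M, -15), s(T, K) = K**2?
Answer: -90618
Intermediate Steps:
r(X, m) = 9 - 20*X
G(W, M) = 7 - 19*M (G(W, M) = -2 + (M + (9 - 20*M)) = -2 + (9 - 19*M) = 7 - 19*M)
-90611 - G(-695, s(I(-4), (-5 - 13)*(8 - 8))) = -90611 - (7 - 19*(-5 - 13)**2*(8 - 8)**2) = -90611 - (7 - 19*(-18*0)**2) = -90611 - (7 - 19*0**2) = -90611 - (7 - 19*0) = -90611 - (7 + 0) = -90611 - 1*7 = -90611 - 7 = -90618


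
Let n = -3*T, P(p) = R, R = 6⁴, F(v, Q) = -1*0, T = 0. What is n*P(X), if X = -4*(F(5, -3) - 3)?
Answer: 0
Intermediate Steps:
F(v, Q) = 0
R = 1296
X = 12 (X = -4*(0 - 3) = -4*(-3) = 12)
P(p) = 1296
n = 0 (n = -3*0 = 0)
n*P(X) = 0*1296 = 0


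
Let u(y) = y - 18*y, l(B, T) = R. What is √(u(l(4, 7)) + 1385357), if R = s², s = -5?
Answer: 2*√346233 ≈ 1176.8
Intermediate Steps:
R = 25 (R = (-5)² = 25)
l(B, T) = 25
u(y) = -17*y
√(u(l(4, 7)) + 1385357) = √(-17*25 + 1385357) = √(-425 + 1385357) = √1384932 = 2*√346233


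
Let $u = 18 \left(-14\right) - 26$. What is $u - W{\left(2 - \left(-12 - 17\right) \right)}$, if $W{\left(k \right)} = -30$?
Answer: $-248$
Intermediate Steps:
$u = -278$ ($u = -252 - 26 = -278$)
$u - W{\left(2 - \left(-12 - 17\right) \right)} = -278 - -30 = -278 + 30 = -248$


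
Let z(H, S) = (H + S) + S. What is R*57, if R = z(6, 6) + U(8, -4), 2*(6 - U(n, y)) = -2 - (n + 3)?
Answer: 3477/2 ≈ 1738.5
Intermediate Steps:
z(H, S) = H + 2*S
U(n, y) = 17/2 + n/2 (U(n, y) = 6 - (-2 - (n + 3))/2 = 6 - (-2 - (3 + n))/2 = 6 - (-2 + (-3 - n))/2 = 6 - (-5 - n)/2 = 6 + (5/2 + n/2) = 17/2 + n/2)
R = 61/2 (R = (6 + 2*6) + (17/2 + (1/2)*8) = (6 + 12) + (17/2 + 4) = 18 + 25/2 = 61/2 ≈ 30.500)
R*57 = (61/2)*57 = 3477/2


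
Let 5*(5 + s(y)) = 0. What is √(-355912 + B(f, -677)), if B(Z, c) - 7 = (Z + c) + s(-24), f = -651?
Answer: I*√357238 ≈ 597.69*I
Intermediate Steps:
s(y) = -5 (s(y) = -5 + (⅕)*0 = -5 + 0 = -5)
B(Z, c) = 2 + Z + c (B(Z, c) = 7 + ((Z + c) - 5) = 7 + (-5 + Z + c) = 2 + Z + c)
√(-355912 + B(f, -677)) = √(-355912 + (2 - 651 - 677)) = √(-355912 - 1326) = √(-357238) = I*√357238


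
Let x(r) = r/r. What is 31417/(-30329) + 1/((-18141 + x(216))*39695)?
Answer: -22622354394429/21838921141700 ≈ -1.0359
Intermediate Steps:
x(r) = 1
31417/(-30329) + 1/((-18141 + x(216))*39695) = 31417/(-30329) + 1/((-18141 + 1)*39695) = 31417*(-1/30329) + (1/39695)/(-18140) = -31417/30329 - 1/18140*1/39695 = -31417/30329 - 1/720067300 = -22622354394429/21838921141700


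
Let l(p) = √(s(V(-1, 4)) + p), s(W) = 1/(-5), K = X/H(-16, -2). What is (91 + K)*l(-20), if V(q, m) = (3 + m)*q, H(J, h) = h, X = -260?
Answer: 221*I*√505/5 ≈ 993.27*I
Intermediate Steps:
K = 130 (K = -260/(-2) = -260*(-½) = 130)
V(q, m) = q*(3 + m)
s(W) = -⅕
l(p) = √(-⅕ + p)
(91 + K)*l(-20) = (91 + 130)*(√(-5 + 25*(-20))/5) = 221*(√(-5 - 500)/5) = 221*(√(-505)/5) = 221*((I*√505)/5) = 221*(I*√505/5) = 221*I*√505/5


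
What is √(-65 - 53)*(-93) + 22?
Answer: 22 - 93*I*√118 ≈ 22.0 - 1010.2*I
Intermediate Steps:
√(-65 - 53)*(-93) + 22 = √(-118)*(-93) + 22 = (I*√118)*(-93) + 22 = -93*I*√118 + 22 = 22 - 93*I*√118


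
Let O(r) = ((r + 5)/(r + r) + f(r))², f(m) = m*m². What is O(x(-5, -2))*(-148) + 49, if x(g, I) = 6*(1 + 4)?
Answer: -3884279832049/36 ≈ -1.0790e+11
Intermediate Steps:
f(m) = m³
x(g, I) = 30 (x(g, I) = 6*5 = 30)
O(r) = (r³ + (5 + r)/(2*r))² (O(r) = ((r + 5)/(r + r) + r³)² = ((5 + r)/((2*r)) + r³)² = ((5 + r)*(1/(2*r)) + r³)² = ((5 + r)/(2*r) + r³)² = (r³ + (5 + r)/(2*r))²)
O(x(-5, -2))*(-148) + 49 = ((¼)*(5 + 30 + 2*30⁴)²/30²)*(-148) + 49 = ((¼)*(1/900)*(5 + 30 + 2*810000)²)*(-148) + 49 = ((¼)*(1/900)*(5 + 30 + 1620000)²)*(-148) + 49 = ((¼)*(1/900)*1620035²)*(-148) + 49 = ((¼)*(1/900)*2624513401225)*(-148) + 49 = (104980536049/144)*(-148) + 49 = -3884279833813/36 + 49 = -3884279832049/36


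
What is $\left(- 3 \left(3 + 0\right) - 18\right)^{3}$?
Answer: $-19683$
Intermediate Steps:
$\left(- 3 \left(3 + 0\right) - 18\right)^{3} = \left(- 3 \cdot 3 - 18\right)^{3} = \left(\left(-1\right) 9 - 18\right)^{3} = \left(-9 - 18\right)^{3} = \left(-27\right)^{3} = -19683$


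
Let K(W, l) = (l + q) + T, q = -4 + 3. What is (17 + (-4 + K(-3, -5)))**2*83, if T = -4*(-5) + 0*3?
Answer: 60507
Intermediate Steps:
T = 20 (T = 20 + 0 = 20)
q = -1
K(W, l) = 19 + l (K(W, l) = (l - 1) + 20 = (-1 + l) + 20 = 19 + l)
(17 + (-4 + K(-3, -5)))**2*83 = (17 + (-4 + (19 - 5)))**2*83 = (17 + (-4 + 14))**2*83 = (17 + 10)**2*83 = 27**2*83 = 729*83 = 60507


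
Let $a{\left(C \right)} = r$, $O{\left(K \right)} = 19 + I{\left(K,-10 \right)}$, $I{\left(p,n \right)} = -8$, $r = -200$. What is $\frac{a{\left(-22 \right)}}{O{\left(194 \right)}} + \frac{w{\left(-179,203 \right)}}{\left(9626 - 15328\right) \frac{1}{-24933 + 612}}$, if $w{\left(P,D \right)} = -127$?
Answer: $- \frac{35116837}{62722} \approx -559.88$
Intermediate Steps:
$O{\left(K \right)} = 11$ ($O{\left(K \right)} = 19 - 8 = 11$)
$a{\left(C \right)} = -200$
$\frac{a{\left(-22 \right)}}{O{\left(194 \right)}} + \frac{w{\left(-179,203 \right)}}{\left(9626 - 15328\right) \frac{1}{-24933 + 612}} = - \frac{200}{11} - \frac{127}{\left(9626 - 15328\right) \frac{1}{-24933 + 612}} = \left(-200\right) \frac{1}{11} - \frac{127}{\left(-5702\right) \frac{1}{-24321}} = - \frac{200}{11} - \frac{127}{\left(-5702\right) \left(- \frac{1}{24321}\right)} = - \frac{200}{11} - \frac{127}{\frac{5702}{24321}} = - \frac{200}{11} - \frac{3088767}{5702} = - \frac{35116837}{62722}$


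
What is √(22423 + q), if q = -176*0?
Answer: √22423 ≈ 149.74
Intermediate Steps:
q = 0
√(22423 + q) = √(22423 + 0) = √22423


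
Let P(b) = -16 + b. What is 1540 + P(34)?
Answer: 1558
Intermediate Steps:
1540 + P(34) = 1540 + (-16 + 34) = 1540 + 18 = 1558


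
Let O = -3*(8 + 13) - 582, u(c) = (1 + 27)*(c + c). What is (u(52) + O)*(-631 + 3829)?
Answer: 7249866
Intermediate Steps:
u(c) = 56*c (u(c) = 28*(2*c) = 56*c)
O = -645 (O = -3*21 - 582 = -63 - 582 = -645)
(u(52) + O)*(-631 + 3829) = (56*52 - 645)*(-631 + 3829) = (2912 - 645)*3198 = 2267*3198 = 7249866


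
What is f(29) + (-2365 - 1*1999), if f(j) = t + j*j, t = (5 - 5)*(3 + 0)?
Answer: -3523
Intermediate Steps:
t = 0 (t = 0*3 = 0)
f(j) = j² (f(j) = 0 + j*j = 0 + j² = j²)
f(29) + (-2365 - 1*1999) = 29² + (-2365 - 1*1999) = 841 + (-2365 - 1999) = 841 - 4364 = -3523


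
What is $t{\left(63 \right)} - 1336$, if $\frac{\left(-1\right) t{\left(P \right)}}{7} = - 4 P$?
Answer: $428$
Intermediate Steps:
$t{\left(P \right)} = 28 P$ ($t{\left(P \right)} = - 7 \left(- 4 P\right) = 28 P$)
$t{\left(63 \right)} - 1336 = 28 \cdot 63 - 1336 = 1764 - 1336 = 428$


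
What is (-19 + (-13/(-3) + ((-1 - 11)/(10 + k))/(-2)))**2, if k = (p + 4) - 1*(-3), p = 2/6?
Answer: 1247689/6084 ≈ 205.08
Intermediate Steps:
p = 1/3 (p = 2*(1/6) = 1/3 ≈ 0.33333)
k = 22/3 (k = (1/3 + 4) - 1*(-3) = 13/3 + 3 = 22/3 ≈ 7.3333)
(-19 + (-13/(-3) + ((-1 - 11)/(10 + k))/(-2)))**2 = (-19 + (-13/(-3) + ((-1 - 11)/(10 + 22/3))/(-2)))**2 = (-19 + (-13*(-1/3) - 12/52/3*(-1/2)))**2 = (-19 + (13/3 - 12*3/52*(-1/2)))**2 = (-19 + (13/3 - 9/13*(-1/2)))**2 = (-19 + (13/3 + 9/26))**2 = (-19 + 365/78)**2 = (-1117/78)**2 = 1247689/6084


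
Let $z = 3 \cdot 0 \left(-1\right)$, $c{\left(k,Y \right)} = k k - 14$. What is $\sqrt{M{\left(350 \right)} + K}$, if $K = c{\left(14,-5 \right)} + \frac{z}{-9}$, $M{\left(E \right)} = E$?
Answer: $2 \sqrt{133} \approx 23.065$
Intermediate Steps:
$c{\left(k,Y \right)} = -14 + k^{2}$ ($c{\left(k,Y \right)} = k^{2} - 14 = -14 + k^{2}$)
$z = 0$ ($z = 0 \left(-1\right) = 0$)
$K = 182$ ($K = \left(-14 + 14^{2}\right) + \frac{0}{-9} = \left(-14 + 196\right) + 0 \left(- \frac{1}{9}\right) = 182 + 0 = 182$)
$\sqrt{M{\left(350 \right)} + K} = \sqrt{350 + 182} = \sqrt{532} = 2 \sqrt{133}$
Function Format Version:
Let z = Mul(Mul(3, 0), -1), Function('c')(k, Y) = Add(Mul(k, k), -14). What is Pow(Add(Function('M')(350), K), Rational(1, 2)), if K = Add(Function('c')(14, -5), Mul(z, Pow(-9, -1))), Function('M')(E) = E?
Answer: Mul(2, Pow(133, Rational(1, 2))) ≈ 23.065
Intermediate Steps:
Function('c')(k, Y) = Add(-14, Pow(k, 2)) (Function('c')(k, Y) = Add(Pow(k, 2), -14) = Add(-14, Pow(k, 2)))
z = 0 (z = Mul(0, -1) = 0)
K = 182 (K = Add(Add(-14, Pow(14, 2)), Mul(0, Pow(-9, -1))) = Add(Add(-14, 196), Mul(0, Rational(-1, 9))) = Add(182, 0) = 182)
Pow(Add(Function('M')(350), K), Rational(1, 2)) = Pow(Add(350, 182), Rational(1, 2)) = Pow(532, Rational(1, 2)) = Mul(2, Pow(133, Rational(1, 2)))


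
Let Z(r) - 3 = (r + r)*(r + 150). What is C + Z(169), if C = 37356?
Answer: 145181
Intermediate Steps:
Z(r) = 3 + 2*r*(150 + r) (Z(r) = 3 + (r + r)*(r + 150) = 3 + (2*r)*(150 + r) = 3 + 2*r*(150 + r))
C + Z(169) = 37356 + (3 + 2*169² + 300*169) = 37356 + (3 + 2*28561 + 50700) = 37356 + (3 + 57122 + 50700) = 37356 + 107825 = 145181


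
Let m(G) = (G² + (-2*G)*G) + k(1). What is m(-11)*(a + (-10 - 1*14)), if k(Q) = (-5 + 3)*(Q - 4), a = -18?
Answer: 4830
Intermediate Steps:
k(Q) = 8 - 2*Q (k(Q) = -2*(-4 + Q) = 8 - 2*Q)
m(G) = 6 - G² (m(G) = (G² + (-2*G)*G) + (8 - 2*1) = (G² - 2*G²) + (8 - 2) = -G² + 6 = 6 - G²)
m(-11)*(a + (-10 - 1*14)) = (6 - 1*(-11)²)*(-18 + (-10 - 1*14)) = (6 - 1*121)*(-18 + (-10 - 14)) = (6 - 121)*(-18 - 24) = -115*(-42) = 4830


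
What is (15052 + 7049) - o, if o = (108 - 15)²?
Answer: 13452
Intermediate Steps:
o = 8649 (o = 93² = 8649)
(15052 + 7049) - o = (15052 + 7049) - 1*8649 = 22101 - 8649 = 13452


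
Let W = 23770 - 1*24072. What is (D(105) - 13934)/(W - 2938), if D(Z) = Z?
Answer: 13829/3240 ≈ 4.2682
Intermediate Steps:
W = -302 (W = 23770 - 24072 = -302)
(D(105) - 13934)/(W - 2938) = (105 - 13934)/(-302 - 2938) = -13829/(-3240) = -13829*(-1/3240) = 13829/3240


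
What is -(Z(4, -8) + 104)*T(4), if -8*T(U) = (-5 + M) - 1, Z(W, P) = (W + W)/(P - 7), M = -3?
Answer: -582/5 ≈ -116.40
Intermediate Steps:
Z(W, P) = 2*W/(-7 + P) (Z(W, P) = (2*W)/(-7 + P) = 2*W/(-7 + P))
T(U) = 9/8 (T(U) = -((-5 - 3) - 1)/8 = -(-8 - 1)/8 = -⅛*(-9) = 9/8)
-(Z(4, -8) + 104)*T(4) = -(2*4/(-7 - 8) + 104)*9/8 = -(2*4/(-15) + 104)*9/8 = -(2*4*(-1/15) + 104)*9/8 = -(-8/15 + 104)*9/8 = -1552*9/(15*8) = -1*582/5 = -582/5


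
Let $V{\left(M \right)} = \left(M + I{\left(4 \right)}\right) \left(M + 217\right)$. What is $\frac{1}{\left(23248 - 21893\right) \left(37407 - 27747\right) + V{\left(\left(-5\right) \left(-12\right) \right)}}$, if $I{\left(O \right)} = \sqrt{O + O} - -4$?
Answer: $\frac{3276757}{42948545594738} - \frac{277 \sqrt{2}}{85897091189476} \approx 7.629 \cdot 10^{-8}$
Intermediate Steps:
$I{\left(O \right)} = 4 + \sqrt{2} \sqrt{O}$ ($I{\left(O \right)} = \sqrt{2 O} + 4 = \sqrt{2} \sqrt{O} + 4 = 4 + \sqrt{2} \sqrt{O}$)
$V{\left(M \right)} = \left(217 + M\right) \left(4 + M + 2 \sqrt{2}\right)$ ($V{\left(M \right)} = \left(M + \left(4 + \sqrt{2} \sqrt{4}\right)\right) \left(M + 217\right) = \left(M + \left(4 + \sqrt{2} \cdot 2\right)\right) \left(217 + M\right) = \left(M + \left(4 + 2 \sqrt{2}\right)\right) \left(217 + M\right) = \left(4 + M + 2 \sqrt{2}\right) \left(217 + M\right) = \left(217 + M\right) \left(4 + M + 2 \sqrt{2}\right)$)
$\frac{1}{\left(23248 - 21893\right) \left(37407 - 27747\right) + V{\left(\left(-5\right) \left(-12\right) \right)}} = \frac{1}{\left(23248 - 21893\right) \left(37407 - 27747\right) + \left(868 + \left(\left(-5\right) \left(-12\right)\right)^{2} + 221 \left(\left(-5\right) \left(-12\right)\right) + 434 \sqrt{2} + 2 \left(\left(-5\right) \left(-12\right)\right) \sqrt{2}\right)} = \frac{1}{1355 \cdot 9660 + \left(868 + 60^{2} + 221 \cdot 60 + 434 \sqrt{2} + 2 \cdot 60 \sqrt{2}\right)} = \frac{1}{13089300 + \left(868 + 3600 + 13260 + 434 \sqrt{2} + 120 \sqrt{2}\right)} = \frac{1}{13089300 + \left(17728 + 554 \sqrt{2}\right)} = \frac{1}{13107028 + 554 \sqrt{2}}$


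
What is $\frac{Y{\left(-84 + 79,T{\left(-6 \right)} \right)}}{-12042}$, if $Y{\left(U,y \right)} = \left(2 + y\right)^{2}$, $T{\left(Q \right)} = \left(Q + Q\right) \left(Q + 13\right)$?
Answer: $- \frac{3362}{6021} \approx -0.55838$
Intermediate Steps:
$T{\left(Q \right)} = 2 Q \left(13 + Q\right)$
$\frac{Y{\left(-84 + 79,T{\left(-6 \right)} \right)}}{-12042} = \frac{\left(2 + 2 \left(-6\right) \left(13 - 6\right)\right)^{2}}{-12042} = \left(2 + 2 \left(-6\right) 7\right)^{2} \left(- \frac{1}{12042}\right) = \left(2 - 84\right)^{2} \left(- \frac{1}{12042}\right) = \left(-82\right)^{2} \left(- \frac{1}{12042}\right) = 6724 \left(- \frac{1}{12042}\right) = - \frac{3362}{6021}$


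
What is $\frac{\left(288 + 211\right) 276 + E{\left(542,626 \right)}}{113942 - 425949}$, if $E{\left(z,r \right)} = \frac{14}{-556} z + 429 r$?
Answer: $- \frac{56470745}{43368973} \approx -1.3021$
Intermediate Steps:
$E{\left(z,r \right)} = 429 r - \frac{7 z}{278}$ ($E{\left(z,r \right)} = 14 \left(- \frac{1}{556}\right) z + 429 r = - \frac{7 z}{278} + 429 r = 429 r - \frac{7 z}{278}$)
$\frac{\left(288 + 211\right) 276 + E{\left(542,626 \right)}}{113942 - 425949} = \frac{\left(288 + 211\right) 276 + \left(429 \cdot 626 - \frac{1897}{139}\right)}{113942 - 425949} = \frac{499 \cdot 276 + \left(268554 - \frac{1897}{139}\right)}{-312007} = \left(137724 + \frac{37327109}{139}\right) \left(- \frac{1}{312007}\right) = \frac{56470745}{139} \left(- \frac{1}{312007}\right) = - \frac{56470745}{43368973}$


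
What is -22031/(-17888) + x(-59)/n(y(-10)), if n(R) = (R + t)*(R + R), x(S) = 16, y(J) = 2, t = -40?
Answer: 382813/339872 ≈ 1.1263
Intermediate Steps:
n(R) = 2*R*(-40 + R) (n(R) = (R - 40)*(R + R) = (-40 + R)*(2*R) = 2*R*(-40 + R))
-22031/(-17888) + x(-59)/n(y(-10)) = -22031/(-17888) + 16/((2*2*(-40 + 2))) = -22031*(-1/17888) + 16/((2*2*(-38))) = 22031/17888 + 16/(-152) = 22031/17888 + 16*(-1/152) = 22031/17888 - 2/19 = 382813/339872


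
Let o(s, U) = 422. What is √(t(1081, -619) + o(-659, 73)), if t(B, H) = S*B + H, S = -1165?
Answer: I*√1259562 ≈ 1122.3*I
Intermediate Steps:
t(B, H) = H - 1165*B (t(B, H) = -1165*B + H = H - 1165*B)
√(t(1081, -619) + o(-659, 73)) = √((-619 - 1165*1081) + 422) = √((-619 - 1259365) + 422) = √(-1259984 + 422) = √(-1259562) = I*√1259562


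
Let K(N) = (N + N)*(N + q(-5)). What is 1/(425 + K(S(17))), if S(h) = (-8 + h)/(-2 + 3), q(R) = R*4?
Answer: 1/227 ≈ 0.0044053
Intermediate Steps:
q(R) = 4*R
S(h) = -8 + h (S(h) = (-8 + h)/1 = (-8 + h)*1 = -8 + h)
K(N) = 2*N*(-20 + N) (K(N) = (N + N)*(N + 4*(-5)) = (2*N)*(N - 20) = (2*N)*(-20 + N) = 2*N*(-20 + N))
1/(425 + K(S(17))) = 1/(425 + 2*(-8 + 17)*(-20 + (-8 + 17))) = 1/(425 + 2*9*(-20 + 9)) = 1/(425 + 2*9*(-11)) = 1/(425 - 198) = 1/227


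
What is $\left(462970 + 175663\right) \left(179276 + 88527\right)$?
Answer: $171027833299$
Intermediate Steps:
$\left(462970 + 175663\right) \left(179276 + 88527\right) = 638633 \cdot 267803 = 171027833299$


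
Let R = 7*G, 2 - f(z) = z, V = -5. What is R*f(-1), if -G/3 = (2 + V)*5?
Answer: 945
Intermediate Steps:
G = 45 (G = -3*(2 - 5)*5 = -(-9)*5 = -3*(-15) = 45)
f(z) = 2 - z
R = 315 (R = 7*45 = 315)
R*f(-1) = 315*(2 - 1*(-1)) = 315*(2 + 1) = 315*3 = 945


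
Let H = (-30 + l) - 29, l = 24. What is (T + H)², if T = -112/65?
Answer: 5697769/4225 ≈ 1348.6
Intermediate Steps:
T = -112/65 (T = -112*1/65 = -112/65 ≈ -1.7231)
H = -35 (H = (-30 + 24) - 29 = -6 - 29 = -35)
(T + H)² = (-112/65 - 35)² = (-2387/65)² = 5697769/4225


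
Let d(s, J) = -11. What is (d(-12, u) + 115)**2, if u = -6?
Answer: 10816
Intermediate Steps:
(d(-12, u) + 115)**2 = (-11 + 115)**2 = 104**2 = 10816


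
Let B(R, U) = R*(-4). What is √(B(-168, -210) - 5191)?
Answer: I*√4519 ≈ 67.224*I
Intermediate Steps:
B(R, U) = -4*R
√(B(-168, -210) - 5191) = √(-4*(-168) - 5191) = √(672 - 5191) = √(-4519) = I*√4519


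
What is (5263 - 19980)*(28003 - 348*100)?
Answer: 100031449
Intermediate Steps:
(5263 - 19980)*(28003 - 348*100) = -14717*(28003 - 34800) = -14717*(-6797) = 100031449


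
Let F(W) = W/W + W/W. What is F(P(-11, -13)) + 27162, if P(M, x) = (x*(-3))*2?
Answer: 27164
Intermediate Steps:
P(M, x) = -6*x (P(M, x) = -3*x*2 = -6*x)
F(W) = 2 (F(W) = 1 + 1 = 2)
F(P(-11, -13)) + 27162 = 2 + 27162 = 27164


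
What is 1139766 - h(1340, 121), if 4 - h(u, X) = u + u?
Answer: 1142442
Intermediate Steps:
h(u, X) = 4 - 2*u (h(u, X) = 4 - (u + u) = 4 - 2*u)
1139766 - h(1340, 121) = 1139766 - (4 - 2*1340) = 1139766 - (4 - 2680) = 1139766 - 1*(-2676) = 1139766 + 2676 = 1142442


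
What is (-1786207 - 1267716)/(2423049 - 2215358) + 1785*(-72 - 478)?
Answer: -203903693173/207691 ≈ -9.8177e+5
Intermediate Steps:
(-1786207 - 1267716)/(2423049 - 2215358) + 1785*(-72 - 478) = -3053923/207691 + 1785*(-550) = -3053923*1/207691 - 981750 = -3053923/207691 - 981750 = -203903693173/207691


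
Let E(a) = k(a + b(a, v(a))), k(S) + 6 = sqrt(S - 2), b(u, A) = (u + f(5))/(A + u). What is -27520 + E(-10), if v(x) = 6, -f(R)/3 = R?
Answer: -27526 + I*sqrt(23)/2 ≈ -27526.0 + 2.3979*I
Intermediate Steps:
f(R) = -3*R
b(u, A) = (-15 + u)/(A + u) (b(u, A) = (u - 3*5)/(A + u) = (u - 15)/(A + u) = (-15 + u)/(A + u))
k(S) = -6 + sqrt(-2 + S) (k(S) = -6 + sqrt(S - 2) = -6 + sqrt(-2 + S))
E(a) = -6 + sqrt(-2 + a + (-15 + a)/(6 + a)) (E(a) = -6 + sqrt(-2 + (a + (-15 + a)/(6 + a))) = -6 + sqrt(-2 + a + (-15 + a)/(6 + a)))
-27520 + E(-10) = -27520 + (-6 + sqrt((-27 + (-10)**2 + 5*(-10))/(6 - 10))) = -27520 + (-6 + sqrt((-27 + 100 - 50)/(-4))) = -27520 + (-6 + sqrt(-1/4*23)) = -27520 + (-6 + sqrt(-23/4)) = -27520 + (-6 + I*sqrt(23)/2) = -27526 + I*sqrt(23)/2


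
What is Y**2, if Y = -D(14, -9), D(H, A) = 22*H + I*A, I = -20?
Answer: 238144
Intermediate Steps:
D(H, A) = -20*A + 22*H (D(H, A) = 22*H - 20*A = -20*A + 22*H)
Y = -488 (Y = -(-20*(-9) + 22*14) = -(180 + 308) = -1*488 = -488)
Y**2 = (-488)**2 = 238144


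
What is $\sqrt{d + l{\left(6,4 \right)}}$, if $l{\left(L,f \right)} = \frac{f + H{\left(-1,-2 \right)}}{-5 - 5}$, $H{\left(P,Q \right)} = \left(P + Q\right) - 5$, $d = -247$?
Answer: $\frac{3 i \sqrt{685}}{5} \approx 15.704 i$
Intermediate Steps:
$H{\left(P,Q \right)} = -5 + P + Q$
$l{\left(L,f \right)} = \frac{4}{5} - \frac{f}{10}$ ($l{\left(L,f \right)} = \frac{f - 8}{-5 - 5} = \frac{f - 8}{-10} = \left(-8 + f\right) \left(- \frac{1}{10}\right) = \frac{4}{5} - \frac{f}{10}$)
$\sqrt{d + l{\left(6,4 \right)}} = \sqrt{-247 + \left(\frac{4}{5} - \frac{2}{5}\right)} = \sqrt{-247 + \frac{2}{5}} = \sqrt{- \frac{1233}{5}} = \frac{3 i \sqrt{685}}{5}$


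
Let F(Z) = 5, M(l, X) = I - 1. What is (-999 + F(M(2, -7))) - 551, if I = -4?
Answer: -1545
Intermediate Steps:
M(l, X) = -5 (M(l, X) = -4 - 1 = -5)
(-999 + F(M(2, -7))) - 551 = (-999 + 5) - 551 = -994 - 551 = -1545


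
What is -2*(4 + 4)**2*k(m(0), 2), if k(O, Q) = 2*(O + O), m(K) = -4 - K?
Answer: 2048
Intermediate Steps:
k(O, Q) = 4*O (k(O, Q) = 2*(2*O) = 4*O)
-2*(4 + 4)**2*k(m(0), 2) = -2*(4 + 4)**2*4*(-4 - 1*0) = -2*8**2*4*(-4 + 0) = -2*64*4*(-4) = -128*(-16) = -1*(-2048) = 2048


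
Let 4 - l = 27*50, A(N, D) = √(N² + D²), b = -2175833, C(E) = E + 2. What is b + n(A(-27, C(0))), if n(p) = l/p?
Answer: -2175833 - 1346*√733/733 ≈ -2.1759e+6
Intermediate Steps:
C(E) = 2 + E
A(N, D) = √(D² + N²)
l = -1346 (l = 4 - 27*50 = 4 - 1*1350 = 4 - 1350 = -1346)
n(p) = -1346/p
b + n(A(-27, C(0))) = -2175833 - 1346/√((2 + 0)² + (-27)²) = -2175833 - 1346/√(2² + 729) = -2175833 - 1346/√(4 + 729) = -2175833 - 1346*√733/733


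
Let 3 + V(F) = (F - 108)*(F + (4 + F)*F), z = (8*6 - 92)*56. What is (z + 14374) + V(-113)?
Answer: -2685177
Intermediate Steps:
z = -2464 (z = (48 - 92)*56 = -44*56 = -2464)
V(F) = -3 + (-108 + F)*(F + F*(4 + F)) (V(F) = -3 + (F - 108)*(F + (4 + F)*F) = -3 + (-108 + F)*(F + F*(4 + F)))
(z + 14374) + V(-113) = (-2464 + 14374) + (-3 + (-113)³ - 540*(-113) - 103*(-113)²) = 11910 + (-3 - 1442897 + 61020 - 103*12769) = 11910 + (-3 - 1442897 + 61020 - 1315207) = 11910 - 2697087 = -2685177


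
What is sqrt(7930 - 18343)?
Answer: 3*I*sqrt(1157) ≈ 102.04*I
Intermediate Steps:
sqrt(7930 - 18343) = sqrt(-10413) = 3*I*sqrt(1157)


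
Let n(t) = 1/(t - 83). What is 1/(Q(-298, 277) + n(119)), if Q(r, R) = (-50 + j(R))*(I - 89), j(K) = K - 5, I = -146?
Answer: -36/1878119 ≈ -1.9168e-5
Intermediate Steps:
j(K) = -5 + K
n(t) = 1/(-83 + t)
Q(r, R) = 12925 - 235*R (Q(r, R) = (-50 + (-5 + R))*(-146 - 89) = (-55 + R)*(-235) = 12925 - 235*R)
1/(Q(-298, 277) + n(119)) = 1/((12925 - 235*277) + 1/(-83 + 119)) = 1/((12925 - 65095) + 1/36) = 1/(-52170 + 1/36) = 1/(-1878119/36) = -36/1878119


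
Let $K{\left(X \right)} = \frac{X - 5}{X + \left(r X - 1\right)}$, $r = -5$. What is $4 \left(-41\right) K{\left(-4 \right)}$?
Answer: $\frac{492}{5} \approx 98.4$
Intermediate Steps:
$K{\left(X \right)} = \frac{-5 + X}{-1 - 4 X}$ ($K{\left(X \right)} = \frac{X - 5}{X - \left(1 + 5 X\right)} = \frac{-5 + X}{X - \left(1 + 5 X\right)} = \frac{-5 + X}{-1 - 4 X}$)
$4 \left(-41\right) K{\left(-4 \right)} = 4 \left(-41\right) \frac{5 - -4}{1 + 4 \left(-4\right)} = - 164 \frac{5 + 4}{1 - 16} = - 164 \frac{1}{-15} \cdot 9 = - 164 \left(\left(- \frac{1}{15}\right) 9\right) = \left(-164\right) \left(- \frac{3}{5}\right) = \frac{492}{5}$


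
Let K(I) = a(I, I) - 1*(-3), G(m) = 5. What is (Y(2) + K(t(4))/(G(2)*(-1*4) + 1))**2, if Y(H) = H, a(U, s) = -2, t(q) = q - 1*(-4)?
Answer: 1369/361 ≈ 3.7922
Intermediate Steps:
t(q) = 4 + q (t(q) = q + 4 = 4 + q)
K(I) = 1 (K(I) = -2 - 1*(-3) = -2 + 3 = 1)
(Y(2) + K(t(4))/(G(2)*(-1*4) + 1))**2 = (2 + 1/(5*(-1*4) + 1))**2 = (2 + 1/(5*(-4) + 1))**2 = (2 + 1/(-20 + 1))**2 = (2 + 1/(-19))**2 = (2 + 1*(-1/19))**2 = (2 - 1/19)**2 = (37/19)**2 = 1369/361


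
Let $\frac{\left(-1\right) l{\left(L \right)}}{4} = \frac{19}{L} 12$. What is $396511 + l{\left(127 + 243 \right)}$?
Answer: $\frac{73354079}{185} \approx 3.9651 \cdot 10^{5}$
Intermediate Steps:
$l{\left(L \right)} = - \frac{912}{L}$ ($l{\left(L \right)} = - 4 \frac{19}{L} 12 = - 4 \frac{228}{L} = - \frac{912}{L}$)
$396511 + l{\left(127 + 243 \right)} = 396511 - \frac{912}{127 + 243} = 396511 - \frac{912}{370} = 396511 - \frac{456}{185} = \frac{73354079}{185}$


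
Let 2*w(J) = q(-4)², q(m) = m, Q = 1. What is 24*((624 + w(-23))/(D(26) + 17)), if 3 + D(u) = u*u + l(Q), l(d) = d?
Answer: 15168/691 ≈ 21.951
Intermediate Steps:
w(J) = 8 (w(J) = (½)*(-4)² = (½)*16 = 8)
D(u) = -2 + u² (D(u) = -3 + (u*u + 1) = -3 + (u² + 1) = -3 + (1 + u²) = -2 + u²)
24*((624 + w(-23))/(D(26) + 17)) = 24*((624 + 8)/((-2 + 26²) + 17)) = 24*(632/((-2 + 676) + 17)) = 24*(632/(674 + 17)) = 24*(632/691) = 15168/691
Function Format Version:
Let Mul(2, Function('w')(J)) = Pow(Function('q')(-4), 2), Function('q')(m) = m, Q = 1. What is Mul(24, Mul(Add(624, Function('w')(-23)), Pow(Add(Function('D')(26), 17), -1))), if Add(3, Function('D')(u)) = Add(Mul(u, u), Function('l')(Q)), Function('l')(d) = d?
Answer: Rational(15168, 691) ≈ 21.951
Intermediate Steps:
Function('w')(J) = 8 (Function('w')(J) = Mul(Rational(1, 2), Pow(-4, 2)) = Mul(Rational(1, 2), 16) = 8)
Function('D')(u) = Add(-2, Pow(u, 2)) (Function('D')(u) = Add(-3, Add(Mul(u, u), 1)) = Add(-3, Add(Pow(u, 2), 1)) = Add(-3, Add(1, Pow(u, 2))) = Add(-2, Pow(u, 2)))
Mul(24, Mul(Add(624, Function('w')(-23)), Pow(Add(Function('D')(26), 17), -1))) = Mul(24, Mul(Add(624, 8), Pow(Add(Add(-2, Pow(26, 2)), 17), -1))) = Mul(24, Mul(632, Pow(Add(Add(-2, 676), 17), -1))) = Mul(24, Mul(632, Pow(Add(674, 17), -1))) = Mul(24, Mul(632, Pow(691, -1))) = Mul(24, Mul(632, Rational(1, 691))) = Mul(24, Rational(632, 691)) = Rational(15168, 691)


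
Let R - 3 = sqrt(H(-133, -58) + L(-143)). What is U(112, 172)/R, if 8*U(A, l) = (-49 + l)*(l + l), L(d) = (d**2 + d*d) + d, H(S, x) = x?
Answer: -15867/40688 + 5289*sqrt(40697)/40688 ≈ 25.833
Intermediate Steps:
L(d) = d + 2*d**2 (L(d) = (d**2 + d**2) + d = 2*d**2 + d = d + 2*d**2)
U(A, l) = l*(-49 + l)/4 (U(A, l) = ((-49 + l)*(l + l))/8 = ((-49 + l)*(2*l))/8 = (2*l*(-49 + l))/8 = l*(-49 + l)/4)
R = 3 + sqrt(40697) (R = 3 + sqrt(-58 - 143*(1 + 2*(-143))) = 3 + sqrt(-58 - 143*(1 - 286)) = 3 + sqrt(-58 - 143*(-285)) = 3 + sqrt(-58 + 40755) = 3 + sqrt(40697) ≈ 204.73)
U(112, 172)/R = ((1/4)*172*(-49 + 172))/(3 + sqrt(40697)) = ((1/4)*172*123)/(3 + sqrt(40697)) = 5289/(3 + sqrt(40697))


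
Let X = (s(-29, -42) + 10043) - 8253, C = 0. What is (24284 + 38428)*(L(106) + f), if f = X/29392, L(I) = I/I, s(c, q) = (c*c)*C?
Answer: 122217849/1837 ≈ 66531.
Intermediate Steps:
s(c, q) = 0 (s(c, q) = (c*c)*0 = c**2*0 = 0)
L(I) = 1
X = 1790 (X = (0 + 10043) - 8253 = 10043 - 8253 = 1790)
f = 895/14696 (f = 1790/29392 = 1790*(1/29392) = 895/14696 ≈ 0.060901)
(24284 + 38428)*(L(106) + f) = (24284 + 38428)*(1 + 895/14696) = 62712*(15591/14696) = 122217849/1837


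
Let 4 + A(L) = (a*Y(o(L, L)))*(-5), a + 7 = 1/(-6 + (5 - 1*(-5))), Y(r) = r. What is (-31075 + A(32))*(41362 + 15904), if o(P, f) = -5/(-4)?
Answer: -14218832837/8 ≈ -1.7774e+9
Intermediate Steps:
o(P, f) = 5/4 (o(P, f) = -5*(-¼) = 5/4)
a = -27/4 (a = -7 + 1/(-6 + (5 - 1*(-5))) = -7 + 1/(-6 + (5 + 5)) = -7 + 1/(-6 + 10) = -7 + 1/4 = -7 + ¼ = -27/4 ≈ -6.7500)
A(L) = 611/16 (A(L) = -4 - 27/4*5/4*(-5) = -4 - 135/16*(-5) = -4 + 675/16 = 611/16)
(-31075 + A(32))*(41362 + 15904) = (-31075 + 611/16)*(41362 + 15904) = -496589/16*57266 = -14218832837/8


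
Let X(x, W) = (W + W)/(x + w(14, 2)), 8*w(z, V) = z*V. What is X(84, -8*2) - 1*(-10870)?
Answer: 1902186/175 ≈ 10870.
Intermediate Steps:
w(z, V) = V*z/8 (w(z, V) = (z*V)/8 = (V*z)/8 = V*z/8)
X(x, W) = 2*W/(7/2 + x) (X(x, W) = (W + W)/(x + (⅛)*2*14) = (2*W)/(x + 7/2) = (2*W)/(7/2 + x) = 2*W/(7/2 + x))
X(84, -8*2) - 1*(-10870) = 4*(-8*2)/(7 + 2*84) - 1*(-10870) = 4*(-16)/(7 + 168) + 10870 = 4*(-16)/175 + 10870 = 4*(-16)*(1/175) + 10870 = -64/175 + 10870 = 1902186/175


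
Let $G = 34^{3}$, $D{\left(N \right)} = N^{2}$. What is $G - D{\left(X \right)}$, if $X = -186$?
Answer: $4708$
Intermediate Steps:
$G = 39304$
$G - D{\left(X \right)} = 39304 - \left(-186\right)^{2} = 39304 - 34596 = 4708$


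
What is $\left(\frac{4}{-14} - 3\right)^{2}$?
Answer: $\frac{529}{49} \approx 10.796$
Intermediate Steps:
$\left(\frac{4}{-14} - 3\right)^{2} = \left(4 \left(- \frac{1}{14}\right) - 3\right)^{2} = \left(- \frac{2}{7} - 3\right)^{2} = \left(- \frac{23}{7}\right)^{2} = \frac{529}{49}$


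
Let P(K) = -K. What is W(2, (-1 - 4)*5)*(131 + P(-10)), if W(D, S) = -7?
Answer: -987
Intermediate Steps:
W(2, (-1 - 4)*5)*(131 + P(-10)) = -7*(131 - 1*(-10)) = -7*(131 + 10) = -7*141 = -987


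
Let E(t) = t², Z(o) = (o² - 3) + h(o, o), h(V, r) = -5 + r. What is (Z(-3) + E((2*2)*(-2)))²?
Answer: 3844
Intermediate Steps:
Z(o) = -8 + o + o² (Z(o) = (o² - 3) + (-5 + o) = (-3 + o²) + (-5 + o) = -8 + o + o²)
(Z(-3) + E((2*2)*(-2)))² = ((-8 - 3 + (-3)²) + ((2*2)*(-2))²)² = ((-8 - 3 + 9) + (4*(-2))²)² = (-2 + (-8)²)² = (-2 + 64)² = 62² = 3844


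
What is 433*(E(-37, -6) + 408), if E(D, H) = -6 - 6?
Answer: 171468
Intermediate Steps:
E(D, H) = -12
433*(E(-37, -6) + 408) = 433*(-12 + 408) = 433*396 = 171468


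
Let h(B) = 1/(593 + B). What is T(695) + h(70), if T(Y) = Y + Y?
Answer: 921571/663 ≈ 1390.0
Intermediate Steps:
T(Y) = 2*Y
T(695) + h(70) = 2*695 + 1/(593 + 70) = 1390 + 1/663 = 921571/663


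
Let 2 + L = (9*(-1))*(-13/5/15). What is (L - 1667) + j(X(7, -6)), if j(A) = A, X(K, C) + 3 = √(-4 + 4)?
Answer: -41761/25 ≈ -1670.4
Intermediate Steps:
X(K, C) = -3 (X(K, C) = -3 + √(-4 + 4) = -3 + √0 = -3 + 0 = -3)
L = -11/25 (L = -2 + (9*(-1))*(-13/5/15) = -2 - 9*(-13*⅕)/15 = -2 - (-117)/(5*15) = -2 - 9*(-13/75) = -2 + 39/25 = -11/25 ≈ -0.44000)
(L - 1667) + j(X(7, -6)) = (-11/25 - 1667) - 3 = -41686/25 - 3 = -41761/25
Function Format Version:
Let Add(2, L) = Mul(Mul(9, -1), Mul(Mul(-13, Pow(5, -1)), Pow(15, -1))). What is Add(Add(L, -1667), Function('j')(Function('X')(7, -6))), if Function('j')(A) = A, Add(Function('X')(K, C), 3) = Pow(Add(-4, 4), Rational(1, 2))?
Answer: Rational(-41761, 25) ≈ -1670.4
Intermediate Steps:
Function('X')(K, C) = -3 (Function('X')(K, C) = Add(-3, Pow(Add(-4, 4), Rational(1, 2))) = Add(-3, Pow(0, Rational(1, 2))) = Add(-3, 0) = -3)
L = Rational(-11, 25) (L = Add(-2, Mul(Mul(9, -1), Mul(Mul(-13, Pow(5, -1)), Pow(15, -1)))) = Add(-2, Mul(-9, Mul(Mul(-13, Rational(1, 5)), Rational(1, 15)))) = Add(-2, Mul(-9, Mul(Rational(-13, 5), Rational(1, 15)))) = Add(-2, Mul(-9, Rational(-13, 75))) = Add(-2, Rational(39, 25)) = Rational(-11, 25) ≈ -0.44000)
Add(Add(L, -1667), Function('j')(Function('X')(7, -6))) = Add(Add(Rational(-11, 25), -1667), -3) = Add(Rational(-41686, 25), -3) = Rational(-41761, 25)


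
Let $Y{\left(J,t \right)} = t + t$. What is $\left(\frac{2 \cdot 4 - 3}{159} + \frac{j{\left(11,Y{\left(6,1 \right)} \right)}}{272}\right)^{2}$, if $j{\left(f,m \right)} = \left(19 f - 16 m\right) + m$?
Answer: $\frac{889292041}{1870389504} \approx 0.47546$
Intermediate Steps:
$Y{\left(J,t \right)} = 2 t$
$j{\left(f,m \right)} = - 15 m + 19 f$ ($j{\left(f,m \right)} = \left(- 16 m + 19 f\right) + m = - 15 m + 19 f$)
$\left(\frac{2 \cdot 4 - 3}{159} + \frac{j{\left(11,Y{\left(6,1 \right)} \right)}}{272}\right)^{2} = \left(\frac{2 \cdot 4 - 3}{159} + \frac{- 15 \cdot 2 \cdot 1 + 19 \cdot 11}{272}\right)^{2} = \left(\left(8 - 3\right) \frac{1}{159} + \left(\left(-15\right) 2 + 209\right) \frac{1}{272}\right)^{2} = \left(5 \cdot \frac{1}{159} + \left(-30 + 209\right) \frac{1}{272}\right)^{2} = \left(\frac{5}{159} + 179 \cdot \frac{1}{272}\right)^{2} = \left(\frac{5}{159} + \frac{179}{272}\right)^{2} = \left(\frac{29821}{43248}\right)^{2} = \frac{889292041}{1870389504}$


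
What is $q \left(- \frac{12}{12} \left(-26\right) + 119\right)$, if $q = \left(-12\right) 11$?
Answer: $-19140$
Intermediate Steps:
$q = -132$
$q \left(- \frac{12}{12} \left(-26\right) + 119\right) = - 132 \left(- \frac{12}{12} \left(-26\right) + 119\right) = - 132 \left(\left(-12\right) \frac{1}{12} \left(-26\right) + 119\right) = - 132 \left(\left(-1\right) \left(-26\right) + 119\right) = - 132 \left(26 + 119\right) = \left(-132\right) 145 = -19140$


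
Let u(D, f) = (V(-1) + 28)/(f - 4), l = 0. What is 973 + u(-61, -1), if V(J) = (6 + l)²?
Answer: 4801/5 ≈ 960.20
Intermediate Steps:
V(J) = 36 (V(J) = (6 + 0)² = 6² = 36)
u(D, f) = 64/(-4 + f) (u(D, f) = (36 + 28)/(f - 4) = 64/(-4 + f))
973 + u(-61, -1) = 973 + 64/(-4 - 1) = 973 + 64/(-5) = 973 + 64*(-⅕) = 973 - 64/5 = 4801/5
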